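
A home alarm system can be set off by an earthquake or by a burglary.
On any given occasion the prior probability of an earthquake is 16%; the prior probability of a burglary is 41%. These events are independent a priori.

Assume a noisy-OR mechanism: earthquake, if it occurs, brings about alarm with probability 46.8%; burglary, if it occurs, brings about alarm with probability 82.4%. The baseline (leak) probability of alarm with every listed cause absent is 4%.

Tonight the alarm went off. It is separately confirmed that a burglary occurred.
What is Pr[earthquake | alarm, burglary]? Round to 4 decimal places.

Pr[earthquake | alarm, burglary] ≈ 0.1726

Under noisy-OR, P(alarm | causes) = 1 − (1−0.04)·∏(1−qᵢ) over the active causes.
P(alarm | burglary) = 0.83104·0.84 + 0.910113·0.16 = 0.698074 + 0.145618 = 0.843692
Of this, 0.145618 comes from 0.910113·0.16 (the earthquake=true cases).
Hence the posterior is 0.145618/0.843692 ≈ 0.1726.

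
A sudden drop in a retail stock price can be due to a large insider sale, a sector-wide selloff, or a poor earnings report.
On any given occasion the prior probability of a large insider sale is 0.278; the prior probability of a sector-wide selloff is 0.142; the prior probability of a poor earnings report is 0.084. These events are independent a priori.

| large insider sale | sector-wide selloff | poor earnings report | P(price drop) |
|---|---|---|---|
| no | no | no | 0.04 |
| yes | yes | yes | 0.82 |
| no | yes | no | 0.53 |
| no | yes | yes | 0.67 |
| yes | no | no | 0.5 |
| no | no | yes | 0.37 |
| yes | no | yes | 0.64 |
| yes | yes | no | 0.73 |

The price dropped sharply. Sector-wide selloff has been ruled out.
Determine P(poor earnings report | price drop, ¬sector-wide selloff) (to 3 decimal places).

Enumerate the 4 (large insider sale, poor earnings report) configurations and weight by the priors:
  P(price drop | ¬sector-wide selloff) = 0.04×0.722×0.916 + 0.37×0.722×0.084 + 0.5×0.278×0.916 + 0.64×0.278×0.084
        = 0.026454 + 0.022440 + 0.127324 + 0.014945 = 0.191163
Configurations with poor earnings report contribute 0.037385, so
  P(poor earnings report | price drop, ¬sector-wide selloff) = 0.037385 / 0.191163 ≈ 0.196

P(poor earnings report | price drop, ¬sector-wide selloff) ≈ 0.196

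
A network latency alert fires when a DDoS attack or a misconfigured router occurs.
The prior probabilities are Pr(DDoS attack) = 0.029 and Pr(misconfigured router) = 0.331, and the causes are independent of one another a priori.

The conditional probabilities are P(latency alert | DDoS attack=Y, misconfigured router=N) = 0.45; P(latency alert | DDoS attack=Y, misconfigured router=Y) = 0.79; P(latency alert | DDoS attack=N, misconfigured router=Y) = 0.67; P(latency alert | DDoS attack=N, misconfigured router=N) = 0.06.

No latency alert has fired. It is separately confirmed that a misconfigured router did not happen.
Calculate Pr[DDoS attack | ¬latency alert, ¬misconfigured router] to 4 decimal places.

Pr[DDoS attack | ¬latency alert, ¬misconfigured router] ≈ 0.0172

Sum P(¬latency alert|·) weighted by the priors over both values of DDoS attack:
  P(¬latency alert | ¬misconfigured router) = 0.94*0.971 + 0.55*0.029
        = 0.912740 + 0.015950 = 0.928690
Configurations with DDoS attack contribute 0.015950, so
  P(DDoS attack | ¬latency alert, ¬misconfigured router) = 0.015950 / 0.928690 ≈ 0.0172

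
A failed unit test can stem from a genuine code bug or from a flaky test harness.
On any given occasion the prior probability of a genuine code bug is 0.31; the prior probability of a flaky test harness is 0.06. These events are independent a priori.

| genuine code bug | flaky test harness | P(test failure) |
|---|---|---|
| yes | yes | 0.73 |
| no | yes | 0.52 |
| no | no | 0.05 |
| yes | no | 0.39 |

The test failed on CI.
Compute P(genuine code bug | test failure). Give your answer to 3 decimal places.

P(genuine code bug | test failure) ≈ 0.702

P(test failure) = 0.05*0.69*0.94 + 0.52*0.69*0.06 + 0.39*0.31*0.94 + 0.73*0.31*0.06 = 0.032430 + 0.021528 + 0.113646 + 0.013578 = 0.181182
Of this, 0.127224 comes from 0.113646 + 0.013578 (the genuine code bug=true cases).
So P(genuine code bug | test failure) = 0.127224/0.181182 ≈ 0.702.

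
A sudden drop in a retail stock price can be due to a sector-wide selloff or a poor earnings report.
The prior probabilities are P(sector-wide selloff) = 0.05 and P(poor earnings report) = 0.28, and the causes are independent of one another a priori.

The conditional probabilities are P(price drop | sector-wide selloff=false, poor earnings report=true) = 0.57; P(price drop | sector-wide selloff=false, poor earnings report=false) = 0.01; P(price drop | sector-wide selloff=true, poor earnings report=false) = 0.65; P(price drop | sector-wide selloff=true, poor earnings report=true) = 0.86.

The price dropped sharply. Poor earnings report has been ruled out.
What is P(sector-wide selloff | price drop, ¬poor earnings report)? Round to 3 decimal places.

P(sector-wide selloff | price drop, ¬poor earnings report) ≈ 0.774

For the numerator, keep only sector-wide selloff=true terms: 0.65·0.05 = 0.032500
Normalizer over all consistent configurations: 0.01·0.95 + 0.65·0.05 = 0.042000
P(sector-wide selloff | price drop, ¬poor earnings report) = 0.032500/0.042000 ≈ 0.774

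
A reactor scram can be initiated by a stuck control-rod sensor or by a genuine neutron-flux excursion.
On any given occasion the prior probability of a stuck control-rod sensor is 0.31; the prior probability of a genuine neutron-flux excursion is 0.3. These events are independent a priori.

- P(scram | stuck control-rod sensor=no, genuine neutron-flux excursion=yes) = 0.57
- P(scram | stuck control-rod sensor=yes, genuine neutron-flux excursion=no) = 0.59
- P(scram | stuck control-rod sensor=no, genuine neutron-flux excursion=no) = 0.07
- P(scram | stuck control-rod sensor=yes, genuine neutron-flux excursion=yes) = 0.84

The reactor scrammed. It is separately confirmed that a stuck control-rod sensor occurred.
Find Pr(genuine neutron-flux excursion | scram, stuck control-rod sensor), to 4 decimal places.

Sum P(scram|·) weighted by the priors over both values of genuine neutron-flux excursion:
  P(scram | stuck control-rod sensor) = 0.59×0.7 + 0.84×0.3
        = 0.413000 + 0.252000 = 0.665000
The terms with genuine neutron-flux excursion present sum to 0.252000, so
  P(genuine neutron-flux excursion | scram, stuck control-rod sensor) = 0.252000 / 0.665000 ≈ 0.3789

Pr(genuine neutron-flux excursion | scram, stuck control-rod sensor) ≈ 0.3789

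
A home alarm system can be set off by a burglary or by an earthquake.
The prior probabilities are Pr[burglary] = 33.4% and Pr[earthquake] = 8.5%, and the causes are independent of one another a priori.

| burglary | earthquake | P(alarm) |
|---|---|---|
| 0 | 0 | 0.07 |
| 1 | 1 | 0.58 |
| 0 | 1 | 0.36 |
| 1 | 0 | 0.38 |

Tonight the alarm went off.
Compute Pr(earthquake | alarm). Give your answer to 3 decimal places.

Pr(earthquake | alarm) ≈ 0.188

P(alarm) = 0.07*0.666*0.915 + 0.36*0.666*0.085 + 0.38*0.334*0.915 + 0.58*0.334*0.085 = 0.042657 + 0.020380 + 0.116132 + 0.016466 = 0.195635
The earthquake-present share is 0.020380 + 0.016466 = 0.036846.
Hence the posterior is 0.036846/0.195635 ≈ 0.188.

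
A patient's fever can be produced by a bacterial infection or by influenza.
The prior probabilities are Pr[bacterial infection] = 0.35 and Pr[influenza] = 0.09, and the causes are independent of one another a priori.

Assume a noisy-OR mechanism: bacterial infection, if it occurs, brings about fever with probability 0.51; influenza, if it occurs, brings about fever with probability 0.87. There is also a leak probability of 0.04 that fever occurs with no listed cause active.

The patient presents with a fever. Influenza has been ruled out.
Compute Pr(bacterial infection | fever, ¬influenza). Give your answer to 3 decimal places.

Under noisy-OR, P(fever | causes) = 1 − (1−0.04)·∏(1−qᵢ) over the active causes.
Numerator (weight on configurations with bacterial infection): 0.5296*0.35 = 0.185360
Denominator P(fever | ¬influenza): 0.04*0.65 + 0.5296*0.35 = 0.211360
P(bacterial infection | fever, ¬influenza) = 0.185360/0.211360 ≈ 0.877

Pr(bacterial infection | fever, ¬influenza) ≈ 0.877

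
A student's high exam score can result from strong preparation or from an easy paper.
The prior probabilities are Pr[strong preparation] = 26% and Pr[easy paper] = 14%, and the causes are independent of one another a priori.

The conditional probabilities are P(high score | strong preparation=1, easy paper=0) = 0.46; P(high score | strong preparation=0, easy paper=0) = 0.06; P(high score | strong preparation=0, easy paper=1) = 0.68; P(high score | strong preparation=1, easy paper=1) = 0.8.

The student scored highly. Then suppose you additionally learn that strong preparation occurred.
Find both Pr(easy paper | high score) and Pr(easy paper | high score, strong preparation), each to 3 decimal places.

Weight on easy paper=true, given the evidence: 0.070448 + 0.029120 = 0.099568
The normalizing constant is 0.06×0.74×0.86 + 0.68×0.74×0.14 + 0.46×0.26×0.86 + 0.8×0.26×0.14 = 0.240608
P(easy paper | high score) = 0.099568/0.240608 ≈ 0.414

Now condition on the additional information:
For the numerator, keep only easy paper=true terms: 0.8·0.14 = 0.112000
The normalizing constant is 0.46·0.86 + 0.8·0.14 = 0.507600
Posterior = 0.112000 / 0.507600 ≈ 0.221
This is intercausal reasoning (explaining away): once strong preparation accounts for the high score, easy paper becomes less likely.

Pr(easy paper | high score) ≈ 0.414; Pr(easy paper | high score, strong preparation) ≈ 0.221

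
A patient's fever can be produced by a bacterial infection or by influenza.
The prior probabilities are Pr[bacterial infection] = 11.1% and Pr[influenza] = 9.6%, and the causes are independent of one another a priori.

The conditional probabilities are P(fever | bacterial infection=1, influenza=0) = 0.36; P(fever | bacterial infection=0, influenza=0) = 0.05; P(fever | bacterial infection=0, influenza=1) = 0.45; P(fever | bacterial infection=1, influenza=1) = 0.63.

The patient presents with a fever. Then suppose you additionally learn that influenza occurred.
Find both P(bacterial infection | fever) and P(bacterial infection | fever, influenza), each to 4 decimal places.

P(bacterial infection | fever) ≈ 0.3528; P(bacterial infection | fever, influenza) ≈ 0.1488

Numerator (weight on configurations with bacterial infection): 0.036124 + 0.006713 = 0.042837
Denominator P(fever): 0.05·0.889·0.904 + 0.45·0.889·0.096 + 0.36·0.111·0.904 + 0.63·0.111·0.096 = 0.121425
Posterior = 0.042837 / 0.121425 ≈ 0.3528

Now also conditioning on influenza=true:
For the numerator, keep only bacterial infection=true terms: 0.63×0.111 = 0.069930
The normalizing constant is 0.45×0.889 + 0.63×0.111 = 0.469980
P(bacterial infection | fever, influenza) = 0.069930/0.469980 ≈ 0.1488
This is intercausal reasoning (explaining away): once influenza accounts for the fever, bacterial infection becomes less likely.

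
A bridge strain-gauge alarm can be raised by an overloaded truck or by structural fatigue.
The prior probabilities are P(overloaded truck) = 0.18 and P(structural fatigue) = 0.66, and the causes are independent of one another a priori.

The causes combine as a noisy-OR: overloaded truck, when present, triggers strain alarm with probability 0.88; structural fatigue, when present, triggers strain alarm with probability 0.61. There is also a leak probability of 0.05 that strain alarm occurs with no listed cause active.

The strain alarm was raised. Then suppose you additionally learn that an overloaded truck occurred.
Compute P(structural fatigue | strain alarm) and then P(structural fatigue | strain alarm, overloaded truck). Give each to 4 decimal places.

P(structural fatigue | strain alarm) ≈ 0.8695; P(structural fatigue | strain alarm, overloaded truck) ≈ 0.6767

Under noisy-OR, P(strain alarm | causes) = 1 − (1−0.05)·∏(1−qᵢ) over the active causes.
Numerator (weight on configurations with structural fatigue): 0.340685 + 0.113518 = 0.454203
Normalizer over all consistent configurations: 0.05·0.82·0.34 + 0.6295·0.82·0.66 + 0.886·0.18·0.34 + 0.95554·0.18·0.66 = 0.522366
P(structural fatigue | strain alarm) = 0.454203/0.522366 ≈ 0.8695

Now condition on the additional information:
P(strain alarm | overloaded truck) = 0.886·0.34 + 0.95554·0.66 = 0.301240 + 0.630656 = 0.931896
Of this, 0.630656 comes from 0.95554·0.66 (the structural fatigue=true cases).
P(structural fatigue | strain alarm, overloaded truck) = 0.630656 / 0.931896 ≈ 0.6767
The drop from 0.8695 to 0.6767 is the explaining-away (discounting) effect.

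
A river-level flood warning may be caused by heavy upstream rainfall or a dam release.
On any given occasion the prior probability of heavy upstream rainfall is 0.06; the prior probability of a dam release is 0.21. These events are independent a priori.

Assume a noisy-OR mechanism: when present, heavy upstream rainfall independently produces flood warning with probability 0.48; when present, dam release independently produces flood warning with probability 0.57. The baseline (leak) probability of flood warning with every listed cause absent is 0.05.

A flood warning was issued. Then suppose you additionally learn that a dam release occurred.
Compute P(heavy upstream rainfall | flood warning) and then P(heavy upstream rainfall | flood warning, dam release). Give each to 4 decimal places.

Under noisy-OR, P(flood warning | causes) = 1 − (1−0.05)·∏(1−qᵢ) over the active causes.
P(flood warning) = 0.05·0.94·0.79 + 0.5915·0.94·0.21 + 0.506·0.06·0.79 + 0.78758·0.06·0.21 = 0.037130 + 0.116762 + 0.023984 + 0.009924 = 0.187800
Restricting to configurations with heavy upstream rainfall present: 0.023984 + 0.009924 = 0.033908.
So P(heavy upstream rainfall | flood warning) = 0.033908/0.187800 ≈ 0.1806.

Now also conditioning on dam release=true:
Enumerate both values of heavy upstream rainfall and weight by the priors:
  P(flood warning | dam release) = 0.5915·0.94 + 0.78758·0.06
        = 0.556010 + 0.047255 = 0.603265
Keeping only the heavy upstream rainfall-present terms gives 0.047255, so
  P(heavy upstream rainfall | flood warning, dam release) = 0.047255 / 0.603265 ≈ 0.0783
This is intercausal reasoning (explaining away): once dam release accounts for the flood warning, heavy upstream rainfall becomes less likely.

P(heavy upstream rainfall | flood warning) ≈ 0.1806; P(heavy upstream rainfall | flood warning, dam release) ≈ 0.0783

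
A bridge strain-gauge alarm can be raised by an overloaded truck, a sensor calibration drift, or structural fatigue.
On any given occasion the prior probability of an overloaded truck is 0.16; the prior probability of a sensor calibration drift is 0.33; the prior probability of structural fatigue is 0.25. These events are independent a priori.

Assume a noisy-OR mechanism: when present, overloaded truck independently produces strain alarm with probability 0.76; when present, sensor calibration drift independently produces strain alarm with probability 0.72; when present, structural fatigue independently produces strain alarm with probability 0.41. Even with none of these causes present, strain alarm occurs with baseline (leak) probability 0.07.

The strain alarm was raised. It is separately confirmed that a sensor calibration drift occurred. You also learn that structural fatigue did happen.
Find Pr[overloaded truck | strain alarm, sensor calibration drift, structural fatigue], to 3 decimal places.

Pr[overloaded truck | strain alarm, sensor calibration drift, structural fatigue] ≈ 0.178

Under noisy-OR, P(strain alarm | causes) = 1 − (1−0.07)·∏(1−qᵢ) over the active causes.
Enumerate both values of overloaded truck and weight by the priors:
  P(strain alarm | sensor calibration drift, structural fatigue) = 0.846364*0.84 + 0.963127*0.16
        = 0.710946 + 0.154100 = 0.865046
Configurations with overloaded truck contribute 0.154100, so
  P(overloaded truck | strain alarm, sensor calibration drift, structural fatigue) = 0.154100 / 0.865046 ≈ 0.178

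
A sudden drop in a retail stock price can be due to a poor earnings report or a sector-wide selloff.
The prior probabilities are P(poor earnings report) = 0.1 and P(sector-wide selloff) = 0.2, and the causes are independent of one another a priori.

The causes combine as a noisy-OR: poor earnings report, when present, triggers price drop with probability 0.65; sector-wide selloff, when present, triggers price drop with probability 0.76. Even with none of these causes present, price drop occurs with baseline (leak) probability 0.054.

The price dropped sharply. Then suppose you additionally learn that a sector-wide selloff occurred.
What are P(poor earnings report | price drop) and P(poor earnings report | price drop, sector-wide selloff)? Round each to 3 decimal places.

P(poor earnings report | price drop) ≈ 0.288; P(poor earnings report | price drop, sector-wide selloff) ≈ 0.117

Under noisy-OR, P(price drop | causes) = 1 − (1−0.054)·∏(1−qᵢ) over the active causes.
P(price drop) = 0.054*0.9*0.8 + 0.77296*0.9*0.2 + 0.6689*0.1*0.8 + 0.920536*0.1*0.2 = 0.038880 + 0.139133 + 0.053512 + 0.018411 = 0.249936
Restricting to configurations with poor earnings report present: 0.053512 + 0.018411 = 0.071923.
Hence the posterior is 0.071923/0.249936 ≈ 0.288.

With the extra evidence:
Weight on poor earnings report=true, given the evidence: 0.920536×0.1 = 0.092054
The normalizing constant is 0.77296×0.9 + 0.920536×0.1 = 0.787718
P(poor earnings report | price drop, sector-wide selloff) = 0.092054/0.787718 ≈ 0.117
The drop from 0.288 to 0.117 is the explaining-away (discounting) effect.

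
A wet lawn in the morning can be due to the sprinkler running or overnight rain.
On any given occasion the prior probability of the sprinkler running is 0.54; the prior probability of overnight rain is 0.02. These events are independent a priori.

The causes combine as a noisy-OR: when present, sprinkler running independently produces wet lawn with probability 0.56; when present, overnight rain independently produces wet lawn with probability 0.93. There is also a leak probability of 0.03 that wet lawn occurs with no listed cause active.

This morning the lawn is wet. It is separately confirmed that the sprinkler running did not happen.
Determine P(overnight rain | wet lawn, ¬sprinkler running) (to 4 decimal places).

Under noisy-OR, P(wet lawn | causes) = 1 − (1−0.03)·∏(1−qᵢ) over the active causes.
Sum P(wet lawn|·) weighted by the priors over both values of overnight rain:
  P(wet lawn | ¬sprinkler running) = 0.03×0.98 + 0.9321×0.02
        = 0.029400 + 0.018642 = 0.048042
The terms with overnight rain present sum to 0.018642, so
  P(overnight rain | wet lawn, ¬sprinkler running) = 0.018642 / 0.048042 ≈ 0.3880

P(overnight rain | wet lawn, ¬sprinkler running) ≈ 0.3880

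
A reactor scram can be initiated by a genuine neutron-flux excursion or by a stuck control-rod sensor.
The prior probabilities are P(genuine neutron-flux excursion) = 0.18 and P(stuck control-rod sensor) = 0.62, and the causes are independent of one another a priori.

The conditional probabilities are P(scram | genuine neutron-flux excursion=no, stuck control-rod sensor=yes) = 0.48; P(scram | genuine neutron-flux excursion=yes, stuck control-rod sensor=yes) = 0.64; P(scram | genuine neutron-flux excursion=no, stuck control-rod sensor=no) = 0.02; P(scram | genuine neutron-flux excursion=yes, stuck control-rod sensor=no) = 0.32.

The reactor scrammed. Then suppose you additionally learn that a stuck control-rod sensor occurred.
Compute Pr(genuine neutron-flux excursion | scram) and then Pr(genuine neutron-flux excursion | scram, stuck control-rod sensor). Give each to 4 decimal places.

P(scram) = 0.02×0.82×0.38 + 0.48×0.82×0.62 + 0.32×0.18×0.38 + 0.64×0.18×0.62 = 0.006232 + 0.244032 + 0.021888 + 0.071424 = 0.343576
The genuine neutron-flux excursion-present share is 0.021888 + 0.071424 = 0.093312.
Hence the posterior is 0.093312/0.343576 ≈ 0.2716.

Now also conditioning on stuck control-rod sensor=true:
Weight on genuine neutron-flux excursion=true, given the evidence: 0.64·0.18 = 0.115200
Normalizer over all consistent configurations: 0.48·0.82 + 0.64·0.18 = 0.508800
P(genuine neutron-flux excursion | scram, stuck control-rod sensor) = 0.115200/0.508800 ≈ 0.2264
This is intercausal reasoning (explaining away): once stuck control-rod sensor accounts for the scram, genuine neutron-flux excursion becomes less likely.

Pr(genuine neutron-flux excursion | scram) ≈ 0.2716; Pr(genuine neutron-flux excursion | scram, stuck control-rod sensor) ≈ 0.2264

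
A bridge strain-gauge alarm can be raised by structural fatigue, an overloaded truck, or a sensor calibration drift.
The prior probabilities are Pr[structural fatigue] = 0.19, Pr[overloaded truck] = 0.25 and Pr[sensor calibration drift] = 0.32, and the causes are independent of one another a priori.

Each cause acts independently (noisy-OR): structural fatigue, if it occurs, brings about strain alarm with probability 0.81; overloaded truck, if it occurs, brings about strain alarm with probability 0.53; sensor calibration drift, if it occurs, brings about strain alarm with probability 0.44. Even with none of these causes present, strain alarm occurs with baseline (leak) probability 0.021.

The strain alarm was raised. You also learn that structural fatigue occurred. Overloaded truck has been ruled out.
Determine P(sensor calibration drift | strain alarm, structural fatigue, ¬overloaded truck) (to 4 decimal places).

Under noisy-OR, P(strain alarm | causes) = 1 − (1−0.021)·∏(1−qᵢ) over the active causes.
By total probability over both values of sensor calibration drift:
  P(strain alarm | structural fatigue, ¬overloaded truck) = 0.81399·0.68 + 0.895834·0.32
        = 0.553513 + 0.286667 = 0.840180
The terms with sensor calibration drift present sum to 0.286667, so
  P(sensor calibration drift | strain alarm, structural fatigue, ¬overloaded truck) = 0.286667 / 0.840180 ≈ 0.3412

P(sensor calibration drift | strain alarm, structural fatigue, ¬overloaded truck) ≈ 0.3412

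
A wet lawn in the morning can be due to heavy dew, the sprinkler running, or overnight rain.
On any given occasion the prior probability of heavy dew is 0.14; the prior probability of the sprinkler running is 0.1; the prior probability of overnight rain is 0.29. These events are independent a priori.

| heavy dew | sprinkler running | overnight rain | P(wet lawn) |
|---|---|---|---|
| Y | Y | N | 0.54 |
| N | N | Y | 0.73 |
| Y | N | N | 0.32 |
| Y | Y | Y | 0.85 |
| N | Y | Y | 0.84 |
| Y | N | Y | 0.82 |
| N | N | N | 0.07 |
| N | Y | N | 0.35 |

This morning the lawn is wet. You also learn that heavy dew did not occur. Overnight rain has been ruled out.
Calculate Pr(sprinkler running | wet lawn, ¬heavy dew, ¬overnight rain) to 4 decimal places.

Pr(sprinkler running | wet lawn, ¬heavy dew, ¬overnight rain) ≈ 0.3571

Enumerate both values of sprinkler running and weight by the priors:
  P(wet lawn | ¬heavy dew, ¬overnight rain) = 0.07·0.9 + 0.35·0.1
        = 0.063000 + 0.035000 = 0.098000
Keeping only the sprinkler running-present terms gives 0.035000, so
  P(sprinkler running | wet lawn, ¬heavy dew, ¬overnight rain) = 0.035000 / 0.098000 ≈ 0.3571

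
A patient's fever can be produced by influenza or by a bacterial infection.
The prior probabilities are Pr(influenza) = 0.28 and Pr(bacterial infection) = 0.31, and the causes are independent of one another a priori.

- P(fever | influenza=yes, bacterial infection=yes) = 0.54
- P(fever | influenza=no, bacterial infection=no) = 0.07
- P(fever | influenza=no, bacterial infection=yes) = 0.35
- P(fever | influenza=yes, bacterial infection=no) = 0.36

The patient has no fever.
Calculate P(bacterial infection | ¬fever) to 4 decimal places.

Weight on bacterial infection=true, given the evidence: 0.145080 + 0.039928 = 0.185008
Denominator P(¬fever): 0.93·0.72·0.69 + 0.65·0.72·0.31 + 0.64·0.28·0.69 + 0.46·0.28·0.31 = 0.770680
P(bacterial infection | ¬fever) = 0.185008/0.770680 ≈ 0.2401

P(bacterial infection | ¬fever) ≈ 0.2401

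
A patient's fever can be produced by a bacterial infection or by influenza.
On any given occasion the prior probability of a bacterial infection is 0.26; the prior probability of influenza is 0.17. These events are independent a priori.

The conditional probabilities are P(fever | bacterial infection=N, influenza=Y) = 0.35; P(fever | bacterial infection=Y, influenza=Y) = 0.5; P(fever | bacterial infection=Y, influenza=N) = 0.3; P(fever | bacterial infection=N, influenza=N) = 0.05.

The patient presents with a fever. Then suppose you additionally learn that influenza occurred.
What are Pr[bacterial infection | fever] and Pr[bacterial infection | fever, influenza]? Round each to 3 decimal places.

Pr[bacterial infection | fever] ≈ 0.537; Pr[bacterial infection | fever, influenza] ≈ 0.334

Enumerate the 4 (bacterial infection, influenza) configurations and weight by the priors:
  P(fever) = 0.05*0.74*0.83 + 0.35*0.74*0.17 + 0.3*0.26*0.83 + 0.5*0.26*0.17
        = 0.030710 + 0.044030 + 0.064740 + 0.022100 = 0.161580
The terms with bacterial infection present sum to 0.086840, so
  P(bacterial infection | fever) = 0.086840 / 0.161580 ≈ 0.537

Now condition on the additional information:
P(fever | influenza) = 0.35×0.74 + 0.5×0.26 = 0.259000 + 0.130000 = 0.389000
Of this, 0.130000 comes from 0.5×0.26 (the bacterial infection=true cases).
So P(bacterial infection | fever, influenza) = 0.130000/0.389000 ≈ 0.334.
This is intercausal reasoning (explaining away): once influenza accounts for the fever, bacterial infection becomes less likely.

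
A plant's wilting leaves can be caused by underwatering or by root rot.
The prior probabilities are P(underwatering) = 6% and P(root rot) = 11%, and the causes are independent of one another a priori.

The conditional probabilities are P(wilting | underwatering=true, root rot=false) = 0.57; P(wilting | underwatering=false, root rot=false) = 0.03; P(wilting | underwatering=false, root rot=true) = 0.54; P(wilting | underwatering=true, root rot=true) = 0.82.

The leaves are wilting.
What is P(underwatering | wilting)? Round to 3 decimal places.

P(underwatering | wilting) ≈ 0.307

For the numerator, keep only underwatering=true terms: 0.030438 + 0.005412 = 0.035850
The normalizing constant is 0.03×0.94×0.89 + 0.54×0.94×0.11 + 0.57×0.06×0.89 + 0.82×0.06×0.11 = 0.116784
P(underwatering | wilting) = 0.035850/0.116784 ≈ 0.307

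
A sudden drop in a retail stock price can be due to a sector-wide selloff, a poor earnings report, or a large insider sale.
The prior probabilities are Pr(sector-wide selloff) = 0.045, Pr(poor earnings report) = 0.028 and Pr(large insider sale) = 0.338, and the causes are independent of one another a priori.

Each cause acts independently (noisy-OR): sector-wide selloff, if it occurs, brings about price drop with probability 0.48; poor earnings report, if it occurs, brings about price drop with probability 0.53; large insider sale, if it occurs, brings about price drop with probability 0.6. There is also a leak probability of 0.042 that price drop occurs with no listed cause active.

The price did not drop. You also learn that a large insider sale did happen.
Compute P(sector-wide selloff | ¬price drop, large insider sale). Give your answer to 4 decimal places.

P(sector-wide selloff | ¬price drop, large insider sale) ≈ 0.0239

Under noisy-OR, P(price drop | causes) = 1 − (1−0.042)·∏(1−qᵢ) over the active causes.
Numerator (weight on configurations with sector-wide selloff): 0.008716 + 0.000118 = 0.008834
Normalizer over all consistent configurations: 0.3832×0.955×0.972 + 0.180104×0.955×0.028 + 0.199264×0.045×0.972 + 0.093654×0.045×0.028 = 0.369359
P(sector-wide selloff | ¬price drop, large insider sale) = 0.008834/0.369359 ≈ 0.0239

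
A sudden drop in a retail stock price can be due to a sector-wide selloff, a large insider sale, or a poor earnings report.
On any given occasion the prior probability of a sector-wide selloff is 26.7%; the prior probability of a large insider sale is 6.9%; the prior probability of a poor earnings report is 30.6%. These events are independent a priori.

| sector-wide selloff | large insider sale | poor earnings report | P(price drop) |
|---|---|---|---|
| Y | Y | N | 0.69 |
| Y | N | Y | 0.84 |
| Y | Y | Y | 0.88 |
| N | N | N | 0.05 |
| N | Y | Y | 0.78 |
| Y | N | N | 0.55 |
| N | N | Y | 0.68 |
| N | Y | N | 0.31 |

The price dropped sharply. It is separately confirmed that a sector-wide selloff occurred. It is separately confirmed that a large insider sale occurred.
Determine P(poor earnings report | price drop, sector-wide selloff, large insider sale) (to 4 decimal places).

P(price drop | sector-wide selloff, large insider sale) = 0.69·0.694 + 0.88·0.306 = 0.478860 + 0.269280 = 0.748140
The poor earnings report-present share is 0.88·0.306 = 0.269280.
Hence the posterior is 0.269280/0.748140 ≈ 0.3599.

P(poor earnings report | price drop, sector-wide selloff, large insider sale) ≈ 0.3599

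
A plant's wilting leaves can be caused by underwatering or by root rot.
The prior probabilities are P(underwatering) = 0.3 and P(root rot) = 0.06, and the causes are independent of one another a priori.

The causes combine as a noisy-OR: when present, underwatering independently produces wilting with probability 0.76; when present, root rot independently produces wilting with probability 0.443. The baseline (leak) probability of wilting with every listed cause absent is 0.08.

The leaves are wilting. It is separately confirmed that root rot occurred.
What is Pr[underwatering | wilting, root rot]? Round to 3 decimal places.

Under noisy-OR, P(wilting | causes) = 1 − (1−0.08)·∏(1−qᵢ) over the active causes.
Numerator (weight on configurations with underwatering): 0.877014*0.3 = 0.263104
The normalizing constant is 0.48756*0.7 + 0.877014*0.3 = 0.604396
P(underwatering | wilting, root rot) = 0.263104/0.604396 ≈ 0.435

Pr[underwatering | wilting, root rot] ≈ 0.435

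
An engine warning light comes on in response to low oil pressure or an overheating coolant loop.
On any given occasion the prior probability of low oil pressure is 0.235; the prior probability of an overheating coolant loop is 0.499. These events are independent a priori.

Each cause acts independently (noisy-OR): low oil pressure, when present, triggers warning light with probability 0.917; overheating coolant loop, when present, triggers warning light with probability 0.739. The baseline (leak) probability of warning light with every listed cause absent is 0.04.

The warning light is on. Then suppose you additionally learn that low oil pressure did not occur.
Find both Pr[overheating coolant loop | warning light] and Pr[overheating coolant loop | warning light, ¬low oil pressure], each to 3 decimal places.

Pr[overheating coolant loop | warning light] ≈ 0.764; Pr[overheating coolant loop | warning light, ¬low oil pressure] ≈ 0.949

Under noisy-OR, P(warning light | causes) = 1 − (1−0.04)·∏(1−qᵢ) over the active causes.
By total probability over the 4 (low oil pressure, overheating coolant loop) configurations:
  P(warning light) = 0.04*0.765*0.501 + 0.74944*0.765*0.499 + 0.92032*0.235*0.501 + 0.979204*0.235*0.499
        = 0.015331 + 0.286087 + 0.108354 + 0.114826 = 0.524598
The terms with overheating coolant loop present sum to 0.400913, so
  P(overheating coolant loop | warning light) = 0.400913 / 0.524598 ≈ 0.764

Now also conditioning on low oil pressure≠true:
For the numerator, keep only overheating coolant loop=true terms: 0.74944*0.499 = 0.373971
Denominator P(warning light | ¬low oil pressure): 0.04*0.501 + 0.74944*0.499 = 0.394011
P(overheating coolant loop | warning light, ¬low oil pressure) = 0.373971/0.394011 ≈ 0.949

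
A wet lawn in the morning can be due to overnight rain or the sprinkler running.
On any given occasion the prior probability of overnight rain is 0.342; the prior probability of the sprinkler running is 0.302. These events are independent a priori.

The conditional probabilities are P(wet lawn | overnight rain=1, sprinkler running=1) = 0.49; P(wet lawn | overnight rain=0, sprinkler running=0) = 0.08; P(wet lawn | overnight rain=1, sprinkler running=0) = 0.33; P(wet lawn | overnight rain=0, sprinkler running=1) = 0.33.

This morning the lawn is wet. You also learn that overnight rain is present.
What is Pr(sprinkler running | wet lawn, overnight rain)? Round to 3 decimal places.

Pr(sprinkler running | wet lawn, overnight rain) ≈ 0.391

P(wet lawn | overnight rain) = 0.33×0.698 + 0.49×0.302 = 0.230340 + 0.147980 = 0.378320
Restricting to configurations with sprinkler running present: 0.49×0.302 = 0.147980.
So P(sprinkler running | wet lawn, overnight rain) = 0.147980/0.378320 ≈ 0.391.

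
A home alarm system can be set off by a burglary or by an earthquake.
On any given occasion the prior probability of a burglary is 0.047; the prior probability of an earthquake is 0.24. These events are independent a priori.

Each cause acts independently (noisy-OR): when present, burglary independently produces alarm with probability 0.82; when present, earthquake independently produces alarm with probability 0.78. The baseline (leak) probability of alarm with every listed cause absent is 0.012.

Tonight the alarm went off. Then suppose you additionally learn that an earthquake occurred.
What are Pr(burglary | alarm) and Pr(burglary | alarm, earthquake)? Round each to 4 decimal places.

Pr(burglary | alarm) ≈ 0.1764; Pr(burglary | alarm, earthquake) ≈ 0.0571

Under noisy-OR, P(alarm | causes) = 1 − (1−0.012)·∏(1−qᵢ) over the active causes.
P(alarm) = 0.012*0.953*0.76 + 0.78264*0.953*0.24 + 0.82216*0.047*0.76 + 0.960875*0.047*0.24 = 0.008691 + 0.179005 + 0.029368 + 0.010839 = 0.227903
Of this, 0.040207 comes from 0.029368 + 0.010839 (the burglary=true cases).
So P(burglary | alarm) = 0.040207/0.227903 ≈ 0.1764.

Now also conditioning on earthquake=true:
Enumerate both values of burglary and weight by the priors:
  P(alarm | earthquake) = 0.78264·0.953 + 0.960875·0.047
        = 0.745856 + 0.045161 = 0.791017
The terms with burglary present sum to 0.045161, so
  P(burglary | alarm, earthquake) = 0.045161 / 0.791017 ≈ 0.0571
The drop from 0.1764 to 0.0571 is the explaining-away (discounting) effect.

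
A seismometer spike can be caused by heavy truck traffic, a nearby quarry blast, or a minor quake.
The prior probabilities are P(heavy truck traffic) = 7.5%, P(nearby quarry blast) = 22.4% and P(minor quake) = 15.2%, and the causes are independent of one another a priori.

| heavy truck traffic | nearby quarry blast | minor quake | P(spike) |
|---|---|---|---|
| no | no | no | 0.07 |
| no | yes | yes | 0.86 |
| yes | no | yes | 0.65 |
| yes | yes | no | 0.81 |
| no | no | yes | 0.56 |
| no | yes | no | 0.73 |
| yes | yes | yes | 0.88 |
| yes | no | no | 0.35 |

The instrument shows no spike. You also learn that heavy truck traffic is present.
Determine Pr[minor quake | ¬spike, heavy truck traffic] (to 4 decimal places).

Pr[minor quake | ¬spike, heavy truck traffic] ≈ 0.0891

P(¬spike | heavy truck traffic) = 0.65·0.776·0.848 + 0.35·0.776·0.152 + 0.19·0.224·0.848 + 0.12·0.224·0.152 = 0.427731 + 0.041283 + 0.036091 + 0.004086 = 0.509191
The minor quake-present share is 0.041283 + 0.004086 = 0.045369.
P(minor quake | ¬spike, heavy truck traffic) = 0.045369 / 0.509191 ≈ 0.0891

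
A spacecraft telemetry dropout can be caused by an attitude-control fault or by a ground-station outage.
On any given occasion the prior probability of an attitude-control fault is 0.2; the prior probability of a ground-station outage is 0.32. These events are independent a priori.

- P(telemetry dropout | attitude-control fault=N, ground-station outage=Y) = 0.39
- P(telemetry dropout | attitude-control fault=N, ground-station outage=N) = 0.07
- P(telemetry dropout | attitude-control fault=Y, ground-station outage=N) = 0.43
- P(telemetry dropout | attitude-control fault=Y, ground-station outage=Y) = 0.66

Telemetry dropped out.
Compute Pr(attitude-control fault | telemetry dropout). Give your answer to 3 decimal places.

Pr(attitude-control fault | telemetry dropout) ≈ 0.422

Sum P(telemetry dropout|·) weighted by the priors over the 4 (attitude-control fault, ground-station outage) configurations:
  P(telemetry dropout) = 0.07×0.8×0.68 + 0.39×0.8×0.32 + 0.43×0.2×0.68 + 0.66×0.2×0.32
        = 0.038080 + 0.099840 + 0.058480 + 0.042240 = 0.238640
Configurations with attitude-control fault contribute 0.100720, so
  P(attitude-control fault | telemetry dropout) = 0.100720 / 0.238640 ≈ 0.422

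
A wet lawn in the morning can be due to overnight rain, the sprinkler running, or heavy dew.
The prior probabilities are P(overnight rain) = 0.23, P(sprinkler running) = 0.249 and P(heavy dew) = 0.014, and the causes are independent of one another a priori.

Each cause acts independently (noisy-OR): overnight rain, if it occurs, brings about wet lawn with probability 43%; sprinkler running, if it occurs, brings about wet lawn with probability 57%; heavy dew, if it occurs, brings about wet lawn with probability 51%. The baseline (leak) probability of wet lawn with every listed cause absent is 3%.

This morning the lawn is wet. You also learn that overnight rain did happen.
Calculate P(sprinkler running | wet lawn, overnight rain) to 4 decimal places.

Under noisy-OR, P(wet lawn | causes) = 1 − (1−0.03)·∏(1−qᵢ) over the active causes.
Enumerate the 4 (sprinkler running, heavy dew) configurations and weight by the priors:
  P(wet lawn | overnight rain) = 0.4471·0.751·0.986 + 0.729079·0.751·0.014 + 0.762253·0.249·0.986 + 0.883504·0.249·0.014
        = 0.331071 + 0.007666 + 0.187144 + 0.003080 = 0.528961
Configurations with sprinkler running contribute 0.190224, so
  P(sprinkler running | wet lawn, overnight rain) = 0.190224 / 0.528961 ≈ 0.3596

P(sprinkler running | wet lawn, overnight rain) ≈ 0.3596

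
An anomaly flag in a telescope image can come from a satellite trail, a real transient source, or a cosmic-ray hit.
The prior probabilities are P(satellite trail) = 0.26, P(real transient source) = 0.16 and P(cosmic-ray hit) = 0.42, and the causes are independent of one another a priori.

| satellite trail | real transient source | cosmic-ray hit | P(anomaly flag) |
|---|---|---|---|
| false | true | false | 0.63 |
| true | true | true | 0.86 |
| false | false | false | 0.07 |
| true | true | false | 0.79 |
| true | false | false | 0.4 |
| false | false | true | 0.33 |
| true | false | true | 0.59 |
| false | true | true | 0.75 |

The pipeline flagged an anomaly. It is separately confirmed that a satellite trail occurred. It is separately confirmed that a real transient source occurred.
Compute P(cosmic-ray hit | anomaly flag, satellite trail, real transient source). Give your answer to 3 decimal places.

P(cosmic-ray hit | anomaly flag, satellite trail, real transient source) ≈ 0.441

Weight on cosmic-ray hit=true, given the evidence: 0.86·0.42 = 0.361200
Denominator P(anomaly flag | satellite trail, real transient source): 0.79·0.58 + 0.86·0.42 = 0.819400
Posterior = 0.361200 / 0.819400 ≈ 0.441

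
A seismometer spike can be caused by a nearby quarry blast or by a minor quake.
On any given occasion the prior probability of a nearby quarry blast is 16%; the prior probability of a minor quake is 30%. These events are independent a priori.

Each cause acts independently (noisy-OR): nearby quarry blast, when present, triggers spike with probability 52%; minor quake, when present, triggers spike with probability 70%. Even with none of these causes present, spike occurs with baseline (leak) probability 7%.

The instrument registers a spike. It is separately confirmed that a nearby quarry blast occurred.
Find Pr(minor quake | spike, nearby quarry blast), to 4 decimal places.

Under noisy-OR, P(spike | causes) = 1 − (1−0.07)·∏(1−qᵢ) over the active causes.
By total probability over both values of minor quake:
  P(spike | nearby quarry blast) = 0.5536×0.7 + 0.86608×0.3
        = 0.387520 + 0.259824 = 0.647344
Configurations with minor quake contribute 0.259824, so
  P(minor quake | spike, nearby quarry blast) = 0.259824 / 0.647344 ≈ 0.4014

Pr(minor quake | spike, nearby quarry blast) ≈ 0.4014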